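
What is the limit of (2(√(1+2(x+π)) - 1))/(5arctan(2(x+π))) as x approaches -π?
Both numerator and denominator → 0 as x → -π; this is a 0/0 indeterminate form.
Expand each to leading order near x = -π: numerator ~ 2·(x + π), denominator ~ 10·(x + π).
The limit of the ratio is 1/5.

Final answer: 1/5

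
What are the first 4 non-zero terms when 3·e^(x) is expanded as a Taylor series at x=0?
x^3/2 + 3·x^2/2 + 3·x + 3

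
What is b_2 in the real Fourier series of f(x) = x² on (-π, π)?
b_2 = (1/π) ∫_{-π}^{π} f(x)·sin(2x) dx.
Evaluate the integral (use parity and integration by parts as needed): b_2 = 0.

Final answer: 0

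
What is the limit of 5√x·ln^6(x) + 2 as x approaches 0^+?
The product is a 0·∞ indeterminate form at x → 0⁺.
Rewrite the product as 5·ln^6(x) / x^(-1/2) and apply L'Hôpital, or use the standard hierarchy x^(-1/2) ≫ |ln x|^6 as x → 0⁺.
The indeterminate product → 0, so the limit = 2.

Final answer: 2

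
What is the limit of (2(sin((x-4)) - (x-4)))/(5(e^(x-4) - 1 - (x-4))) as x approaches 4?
Both numerator and denominator → 0 as x → 4; this is a 0/0 indeterminate form.
Expand each to leading order near x = 4: numerator ~ -(x - 4)^3/3, denominator ~ 5·(x - 4)^2/2.
The limit of the ratio is 0.

Final answer: 0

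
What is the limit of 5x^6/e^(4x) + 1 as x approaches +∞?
The quotient is an ∞/∞ indeterminate form as x → +∞.
The exponential denominator e^(4x) dominates the polynomial numerator (e^x ≫ x^6 as x → ∞), so the quotient → 0.
Adding the constant: 0 + 1 = 1. Limit = 1.

Final answer: 1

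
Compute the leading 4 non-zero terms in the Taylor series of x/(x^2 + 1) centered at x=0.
-x^7 + x^5 - x^3 + x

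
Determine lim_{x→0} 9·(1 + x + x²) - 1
Direct substitution at x = 0 gives 8.

Final answer: 8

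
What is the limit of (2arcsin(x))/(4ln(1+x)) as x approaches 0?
Both numerator and denominator → 0 as x → 0; this is a 0/0 indeterminate form.
Expand each to leading order near x = 0: numerator ~ 2·x, denominator ~ 4·x.
The limit of the ratio is 1/2.

Final answer: 1/2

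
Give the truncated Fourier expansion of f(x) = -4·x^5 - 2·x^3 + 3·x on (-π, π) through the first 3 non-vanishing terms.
(-930 - 8·π^4 + 156·π^2)·sin(x) + (-18·π^2 + 24 + 4·π^4)·sin(2·x) + (-8·π^4/3 - 86/81 + 124·π^2/27)·sin(3·x)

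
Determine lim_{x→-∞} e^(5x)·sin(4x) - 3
Evaluate the dominant behaviour as x → -∞; each term tends to a finite value or vanishes.
Limit = -3.

Final answer: -3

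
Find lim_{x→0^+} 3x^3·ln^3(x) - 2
The product is a 0·∞ indeterminate form at x → 0⁺.
Rewrite the product as 3·ln^3(x) / x^(-3) and apply L'Hôpital, or use the standard hierarchy x^(-3) ≫ |ln x|^3 as x → 0⁺.
The indeterminate product → 0, so the limit = -2.

Final answer: -2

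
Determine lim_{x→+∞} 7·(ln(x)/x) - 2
Evaluate the dominant behaviour as x → +∞; each term tends to a finite value or vanishes.
Limit = -2.

Final answer: -2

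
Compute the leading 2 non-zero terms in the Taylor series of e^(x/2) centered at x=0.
x/2 + 1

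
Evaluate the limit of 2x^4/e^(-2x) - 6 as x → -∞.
The quotient is an ∞/∞ indeterminate form as x → -∞.
Compare growth rates of the dominant terms (exponentials ≫ polynomials ≫ logarithms), or apply L'Hôpital's rule; the quotient → 0.
Adding the constant: 0 - 6 = -6. Limit = -6.

Final answer: -6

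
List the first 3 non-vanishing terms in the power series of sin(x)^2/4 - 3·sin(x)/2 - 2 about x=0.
x^2/4 - 3·x/2 - 2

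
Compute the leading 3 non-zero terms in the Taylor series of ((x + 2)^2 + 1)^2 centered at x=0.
26·x^2 + 40·x + 25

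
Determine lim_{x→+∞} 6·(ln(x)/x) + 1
Evaluate the dominant behaviour as x → +∞; each term tends to a finite value or vanishes.
Limit = 1.

Final answer: 1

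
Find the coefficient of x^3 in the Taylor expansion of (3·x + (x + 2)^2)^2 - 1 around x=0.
Expand to order 3: (3·x + (x + 2)^2)^2 - 1 = 14·x^3 + 57·x^2 + 56·x + 15 + O(x^4).
The coefficient of x^3 is 14.

Final answer: 14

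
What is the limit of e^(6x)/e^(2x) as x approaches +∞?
This is an ∞/∞ indeterminate form as x → +∞.
Rewrite e^(6x)/e^(2x) = e^((6−2)x) = e^(4x); the exponent coefficient is 4 > 0 so e^(4x) → ∞.
Limit = ∞.

Final answer: ∞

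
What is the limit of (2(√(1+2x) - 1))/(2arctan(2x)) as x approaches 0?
Both numerator and denominator → 0 as x → 0; this is a 0/0 indeterminate form.
Expand each to leading order near x = 0: numerator ~ 2·x, denominator ~ 4·x.
The limit of the ratio is 1/2.

Final answer: 1/2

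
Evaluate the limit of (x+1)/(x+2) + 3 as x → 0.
Direct substitution at x = 0 gives 7/2.

Final answer: 7/2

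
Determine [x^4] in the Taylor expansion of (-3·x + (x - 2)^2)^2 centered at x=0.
Expand to order 4: (-3·x + (x - 2)^2)^2 = x^4 - 14·x^3 + 57·x^2 - 56·x + 16 + O(x^5).
The coefficient of x^4 is 1.

Final answer: 1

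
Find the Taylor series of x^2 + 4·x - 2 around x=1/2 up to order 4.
1/4 + 5·(x - 1/2) + (x - 1/2)^2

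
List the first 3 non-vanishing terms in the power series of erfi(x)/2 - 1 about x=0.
x^3/(3·√(π)) + x/√(π) - 1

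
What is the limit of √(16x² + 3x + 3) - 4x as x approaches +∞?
As x → +∞: multiply by the conjugate to get (3x+3)/(√(16x²+3x+3)+4x); the denominator ~ 8x, so the limit is 3/8.
Limit = 3/8.

Final answer: 3/8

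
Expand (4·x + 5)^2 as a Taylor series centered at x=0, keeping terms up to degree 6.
16·x^2 + 40·x + 25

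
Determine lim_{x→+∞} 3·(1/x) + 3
Evaluate the dominant behaviour as x → +∞; each term tends to a finite value or vanishes.
Limit = 3.

Final answer: 3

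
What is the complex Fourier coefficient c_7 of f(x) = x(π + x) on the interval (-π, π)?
Compute the real Fourier coefficients first: a_7 = -4/49, b_7 = 2·π/7.
Then c_7 = (a_7 − i·b_7)/2 = -2/49 - i·π/7.

Final answer: -2/49 - i·π/7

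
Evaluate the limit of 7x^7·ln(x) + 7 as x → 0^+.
The product is a 0·∞ indeterminate form at x → 0⁺.
Rewrite the product as 7·ln(x) / x^(-7) and apply L'Hôpital, or use the standard hierarchy x^(-7) ≫ |ln x| as x → 0⁺.
The indeterminate product → 0, so the limit = 7.

Final answer: 7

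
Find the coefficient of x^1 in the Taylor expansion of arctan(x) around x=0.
Expand to order 1: arctan(x) = x + O(x^2).
The coefficient of x^1 is 1.

Final answer: 1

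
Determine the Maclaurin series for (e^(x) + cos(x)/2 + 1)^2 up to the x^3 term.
4·x^3/3 + 9·x^2/4 + 5·x + 25/4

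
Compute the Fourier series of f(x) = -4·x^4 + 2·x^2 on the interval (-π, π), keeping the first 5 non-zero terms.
(-200 + 32·π^2)·cos(x) + (14 - 8·π^2)·cos(2·x) + (-88/27 + 32·π^2/9)·cos(3·x) + (5/4 - 2·π^2)·cos(4·x) - 4·π^4/5 + 2·π^2/3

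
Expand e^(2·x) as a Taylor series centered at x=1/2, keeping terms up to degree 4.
e + 2·e·(x - 1/2) + 2·e·(x - 1/2)^2 + 4·e·(x - 1/2)^3/3 + 2·e·(x - 1/2)^4/3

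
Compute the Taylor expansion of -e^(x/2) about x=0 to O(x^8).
-x^7/645120 - x^6/46080 - x^5/3840 - x^4/384 - x^3/48 - x^2/8 - x/2 - 1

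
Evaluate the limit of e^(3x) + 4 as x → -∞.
Evaluate the dominant behaviour as x → -∞; each term tends to a finite value or vanishes.
Limit = 4.

Final answer: 4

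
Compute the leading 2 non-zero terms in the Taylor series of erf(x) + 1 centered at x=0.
2·x/√(π) + 1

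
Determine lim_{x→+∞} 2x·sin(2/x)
As x → +∞: let u = 2/x → 0⁺; then 2·x·sin(2/x) = 2·2·sin(u)/u → 2·2·1 = 4.
Limit = 4.

Final answer: 4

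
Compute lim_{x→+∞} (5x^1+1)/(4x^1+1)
This is an ∞/∞ indeterminate form as x → +∞.
Divide numerator and denominator by x and let the lower-order terms vanish; the leading terms give 5/4.
Limit = 5/4.

Final answer: 5/4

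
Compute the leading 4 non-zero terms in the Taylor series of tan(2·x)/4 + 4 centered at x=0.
16·x^5/15 + 2·x^3/3 + x/2 + 4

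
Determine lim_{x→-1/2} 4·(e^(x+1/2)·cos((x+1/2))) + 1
Direct substitution at x = -1/2 gives 5.

Final answer: 5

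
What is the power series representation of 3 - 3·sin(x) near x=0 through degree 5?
-x^5/40 + x^3/2 - 3·x + 3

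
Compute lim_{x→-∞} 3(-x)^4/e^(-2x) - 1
The quotient is an ∞/∞ indeterminate form as x → -∞.
Compare growth rates of the dominant terms (exponentials ≫ polynomials ≫ logarithms), or apply L'Hôpital's rule; the quotient → 0.
Adding the constant: 0 - 1 = -1. Limit = -1.

Final answer: -1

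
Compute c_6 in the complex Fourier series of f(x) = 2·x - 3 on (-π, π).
Compute the real Fourier coefficients first: a_6 = 0, b_6 = -2/3.
Then c_6 = (a_6 − i·b_6)/2 = i/3.

Final answer: i/3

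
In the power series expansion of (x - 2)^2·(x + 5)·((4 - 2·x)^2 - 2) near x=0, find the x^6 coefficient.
Expand to order 6: (x - 2)^2·(x + 5)·((4 - 2·x)^2 - 2) = 4·x^5 - 12·x^4 - 66·x^3 + 350·x^2 - 544·x + 280 + O(x^7).
The coefficient of x^6 is 0.

Final answer: 0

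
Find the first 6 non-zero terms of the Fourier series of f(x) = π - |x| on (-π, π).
4·cos(x)/π + 4·cos(3·x)/(9·π) + 4·cos(5·x)/(25·π) + 4·cos(7·x)/(49·π) + 4·cos(9·x)/(81·π) + π/2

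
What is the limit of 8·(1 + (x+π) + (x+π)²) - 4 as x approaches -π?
Direct substitution at x = -π gives 4.

Final answer: 4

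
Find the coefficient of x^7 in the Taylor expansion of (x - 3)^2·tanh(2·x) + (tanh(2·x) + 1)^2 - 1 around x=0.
Expand to order 7: (x - 3)^2·tanh(2·x) + (tanh(2·x) + 1)^2 - 1 = -22592·x^7/315 - 64·x^6/45 + 664·x^5/15 + 16·x^4/3 - 82·x^3/3 - 8·x^2 + 22·x + O(x^8).
The coefficient of x^7 is -22592/315.

Final answer: -22592/315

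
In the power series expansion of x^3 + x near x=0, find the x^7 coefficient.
Expand to order 7: x^3 + x = x^3 + x + O(x^8).
The coefficient of x^7 is 0.

Final answer: 0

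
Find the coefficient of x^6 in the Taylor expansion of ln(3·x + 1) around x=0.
Expand to order 6: ln(3·x + 1) = -243·x^6/2 + 243·x^5/5 - 81·x^4/4 + 9·x^3 - 9·x^2/2 + 3·x + O(x^7).
The coefficient of x^6 is -243/2.

Final answer: -243/2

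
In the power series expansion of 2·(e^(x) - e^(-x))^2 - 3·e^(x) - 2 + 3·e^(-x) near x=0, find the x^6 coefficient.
Expand to order 6: 2·(e^(x) - e^(-x))^2 - 3·e^(x) - 2 + 3·e^(-x) = 16·x^6/45 - x^5/20 + 8·x^4/3 - x^3 + 8·x^2 - 6·x - 2 + O(x^7).
The coefficient of x^6 is 16/45.

Final answer: 16/45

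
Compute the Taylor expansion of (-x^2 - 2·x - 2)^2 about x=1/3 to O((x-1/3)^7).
625/81 + 400·(x - 1/3)/27 + 38·(x - 1/3)^2/3 + 16·(x - 1/3)^3/3 + (x - 1/3)^4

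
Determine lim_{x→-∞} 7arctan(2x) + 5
Evaluate the dominant behaviour as x → -∞; each term tends to a finite value or vanishes.
Limit = 5 - 7·π/2.

Final answer: 5 - 7·π/2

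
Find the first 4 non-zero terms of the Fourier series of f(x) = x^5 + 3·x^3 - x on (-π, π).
(-34·π^2 + 2·π^4 + 202)·sin(x) + (-π^4 - 2 + 2·π^2)·sin(2·x) + (-82/81 + 14·π^2/27 + 2·π^4/3)·sin(3·x) + (-π^4/2 - 7·π^2/8 + 53/64)·sin(4·x)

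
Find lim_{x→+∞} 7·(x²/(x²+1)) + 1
Evaluate the dominant behaviour as x → +∞; each term tends to a finite value or vanishes.
Limit = 8.

Final answer: 8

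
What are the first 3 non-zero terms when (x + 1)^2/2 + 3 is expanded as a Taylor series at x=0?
x^2/2 + x + 7/2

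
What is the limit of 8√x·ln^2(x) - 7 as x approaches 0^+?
The product is a 0·∞ indeterminate form at x → 0⁺.
Rewrite the product as 8·ln^2(x) / x^(-1/2) and apply L'Hôpital, or use the standard hierarchy x^(-1/2) ≫ |ln x|^2 as x → 0⁺.
The indeterminate product → 0, so the limit = -7.

Final answer: -7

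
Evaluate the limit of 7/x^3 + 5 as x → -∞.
Evaluate the dominant behaviour as x → -∞; each term tends to a finite value or vanishes.
Limit = 5.

Final answer: 5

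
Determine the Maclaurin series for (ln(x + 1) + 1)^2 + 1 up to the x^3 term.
-x^3/3 + 2·x + 2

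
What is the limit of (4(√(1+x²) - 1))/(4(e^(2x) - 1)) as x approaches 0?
Both numerator and denominator → 0 as x → 0; this is a 0/0 indeterminate form.
Expand each to leading order near x = 0: numerator ~ 2·x^2, denominator ~ 8·x.
The limit of the ratio is 0.

Final answer: 0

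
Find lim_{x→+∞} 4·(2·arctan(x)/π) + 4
Evaluate the dominant behaviour as x → +∞; each term tends to a finite value or vanishes.
Limit = 8.

Final answer: 8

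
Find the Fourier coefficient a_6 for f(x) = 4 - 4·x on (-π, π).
a_6 = (1/π) ∫_{-π}^{π} f(x)·cos(6x) dx.
Evaluate the integral (use parity and integration by parts as needed): a_6 = 0.

Final answer: 0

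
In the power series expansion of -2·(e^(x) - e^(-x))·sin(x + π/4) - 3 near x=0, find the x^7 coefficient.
Expand to order 7: -2·(e^(x) - e^(-x))·sin(x + π/4) - 3 = -√(2)·x^7/315 + √(2)·x^6/45 + √(2)·x^5/15 + 2·√(2)·x^3/3 - 2·√(2)·x^2 - 2·√(2)·x - 3 + O(x^8).
The coefficient of x^7 is -√(2)/315.

Final answer: -√(2)/315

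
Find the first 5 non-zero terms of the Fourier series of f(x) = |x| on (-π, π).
-4·cos(x)/π - 4·cos(3·x)/(9·π) - 4·cos(5·x)/(25·π) - 4·cos(7·x)/(49·π) + π/2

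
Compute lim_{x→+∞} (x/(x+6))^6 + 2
As x → +∞: x/(x+6) = 1/(1 + 6/x) → 1, and the 6th power of a limit-1 base also → 1; with the additive constant, 1 + 2 = 3.
Limit = 3.

Final answer: 3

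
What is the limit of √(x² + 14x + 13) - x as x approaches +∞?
This is an ∞ − ∞ indeterminate form.
Multiply and divide by the conjugate √(x²+14x + 13) + x; the x² terms cancel, leaving (14x + 13)/(√(x²+14x + 13)+x) → 14/2 = 7.
Limit = 7.

Final answer: 7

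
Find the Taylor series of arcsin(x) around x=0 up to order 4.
x^3/6 + x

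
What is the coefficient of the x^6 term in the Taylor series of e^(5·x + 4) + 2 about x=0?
Expand to order 6: e^(5·x + 4) + 2 = 3125·x^6·e^(4)/144 + 625·x^5·e^(4)/24 + 625·x^4·e^(4)/24 + 125·x^3·e^(4)/6 + 25·x^2·e^(4)/2 + 5·x·e^(4) + 2 + e^(4) + O(x^7).
The coefficient of x^6 is 3125·e^(4)/144.

Final answer: 3125·e^(4)/144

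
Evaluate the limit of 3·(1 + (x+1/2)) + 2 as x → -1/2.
Direct substitution at x = -1/2 gives 5.

Final answer: 5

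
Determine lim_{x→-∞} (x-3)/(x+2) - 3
Evaluate the dominant behaviour as x → -∞; each term tends to a finite value or vanishes.
Limit = -2.

Final answer: -2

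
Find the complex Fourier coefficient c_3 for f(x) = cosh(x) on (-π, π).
Compute the real Fourier coefficients first: a_3 = -sinh(π)/(5·π), b_3 = 0.
Then c_3 = (a_3 − i·b_3)/2 = -sinh(π)/(10·π).

Final answer: -sinh(π)/(10·π)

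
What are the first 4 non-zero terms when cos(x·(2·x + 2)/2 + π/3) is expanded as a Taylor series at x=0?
x^3·(-1/2 + √(3)/12) + x^2·(-√(3)/2 - 1/4) - √(3)·x/2 + 1/2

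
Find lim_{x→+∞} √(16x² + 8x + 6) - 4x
As x → +∞: multiply by the conjugate to get (8x+6)/(√(16x²+8x+6)+4x); the denominator ~ 8x, so the limit is 8/8 = 1.
Limit = 1.

Final answer: 1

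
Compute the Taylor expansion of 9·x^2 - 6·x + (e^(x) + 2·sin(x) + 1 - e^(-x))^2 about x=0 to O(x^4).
25·x^2 + 2·x + 1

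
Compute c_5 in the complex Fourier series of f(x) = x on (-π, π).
Compute the real Fourier coefficients first: a_5 = 0, b_5 = 2/5.
Then c_5 = (a_5 − i·b_5)/2 = -i/5.

Final answer: -i/5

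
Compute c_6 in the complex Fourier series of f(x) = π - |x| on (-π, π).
Compute the real Fourier coefficients first: a_6 = 0, b_6 = 0.
Then c_6 = (a_6 − i·b_6)/2 = 0.

Final answer: 0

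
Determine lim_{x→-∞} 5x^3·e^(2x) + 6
The product is a 0·∞ indeterminate form at x → -∞.
Rewrite the product as 5x^3 / e^(-2x) (an ∞/∞ form) and apply L'Hôpital, or use the standard hierarchy e^(2|x|) ≫ |x^3| as x → -∞.
The indeterminate product → 0, so the limit = 6.

Final answer: 6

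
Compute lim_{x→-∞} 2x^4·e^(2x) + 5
The product is a 0·∞ indeterminate form at x → -∞.
Rewrite the product as 2x^4 / e^(-2x) (an ∞/∞ form) and apply L'Hôpital, or use the standard hierarchy e^(2|x|) ≫ |x^4| as x → -∞.
The indeterminate product → 0, so the limit = 5.

Final answer: 5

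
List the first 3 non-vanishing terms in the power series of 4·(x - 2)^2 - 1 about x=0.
4·x^2 - 16·x + 15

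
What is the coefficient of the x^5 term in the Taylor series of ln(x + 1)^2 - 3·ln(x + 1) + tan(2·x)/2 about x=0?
Expand to order 5: ln(x + 1)^2 - 3·ln(x + 1) + tan(2·x)/2 = 7·x^5/10 + 5·x^4/3 - 2·x^3/3 + 5·x^2/2 - 2·x + O(x^6).
The coefficient of x^5 is 7/10.

Final answer: 7/10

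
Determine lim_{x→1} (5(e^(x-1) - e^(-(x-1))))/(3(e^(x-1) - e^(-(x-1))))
Both numerator and denominator → 0 as x → 1; this is a 0/0 indeterminate form.
Expand each to leading order near x = 1: numerator ~ 10·(x - 1), denominator ~ 6·(x - 1).
The limit of the ratio is 5/3.

Final answer: 5/3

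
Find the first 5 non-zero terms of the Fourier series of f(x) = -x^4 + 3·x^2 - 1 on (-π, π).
(-60 + 8·π^2)·cos(x) + (6 - 2·π^2)·cos(2·x) + (-52/27 + 8·π^2/9)·cos(3·x) + (15/16 - π^2/2)·cos(4·x) - π^4/5 - 1 + π^2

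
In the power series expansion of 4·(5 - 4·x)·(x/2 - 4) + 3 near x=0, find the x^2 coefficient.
Expand to order 2: 4·(5 - 4·x)·(x/2 - 4) + 3 = -8·x^2 + 74·x - 77 + O(x^3).
The coefficient of x^2 is -8.

Final answer: -8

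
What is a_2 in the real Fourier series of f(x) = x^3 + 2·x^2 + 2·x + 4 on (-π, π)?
a_2 = (1/π) ∫_{-π}^{π} f(x)·cos(2x) dx.
Evaluate the integral (use parity and integration by parts as needed): a_2 = 2.

Final answer: 2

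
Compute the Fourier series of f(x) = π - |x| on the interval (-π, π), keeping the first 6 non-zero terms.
4·cos(x)/π + 4·cos(3·x)/(9·π) + 4·cos(5·x)/(25·π) + 4·cos(7·x)/(49·π) + 4·cos(9·x)/(81·π) + π/2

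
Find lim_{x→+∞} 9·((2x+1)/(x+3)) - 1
Evaluate the dominant behaviour as x → +∞; each term tends to a finite value or vanishes.
Limit = 17.

Final answer: 17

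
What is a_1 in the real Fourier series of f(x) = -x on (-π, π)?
a_1 = (1/π) ∫_{-π}^{π} f(x)·cos(1x) dx.
Evaluate the integral (use parity and integration by parts as needed): a_1 = 0.

Final answer: 0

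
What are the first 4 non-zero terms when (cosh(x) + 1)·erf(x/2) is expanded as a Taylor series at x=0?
x^7/(3360·√(π)) + x^5/(80·√(π)) + x^3/(3·√(π)) + 2·x/√(π)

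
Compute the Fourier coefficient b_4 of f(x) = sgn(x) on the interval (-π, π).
b_4 = (1/π) ∫_{-π}^{π} f(x)·sin(4x) dx.
Evaluate the integral (use parity and integration by parts as needed): b_4 = 0.

Final answer: 0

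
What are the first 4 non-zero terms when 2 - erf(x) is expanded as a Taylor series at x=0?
-x^5/(5·√(π)) + 2·x^3/(3·√(π)) - 2·x/√(π) + 2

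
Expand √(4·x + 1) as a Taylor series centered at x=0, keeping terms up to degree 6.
-84·x^6 + 28·x^5 - 10·x^4 + 4·x^3 - 2·x^2 + 2·x + 1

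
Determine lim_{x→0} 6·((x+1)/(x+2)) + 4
Direct substitution at x = 0 gives 7.

Final answer: 7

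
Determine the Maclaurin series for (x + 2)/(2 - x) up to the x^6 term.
x^6/32 + x^5/16 + x^4/8 + x^3/4 + x^2/2 + x + 1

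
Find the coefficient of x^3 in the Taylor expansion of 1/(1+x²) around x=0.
Expand to order 3: 1/(1+x²) = 1 - x^2 + O(x^4).
The coefficient of x^3 is 0.

Final answer: 0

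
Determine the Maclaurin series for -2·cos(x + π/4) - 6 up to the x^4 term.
-√(2)·x^4/24 - √(2)·x^3/6 + √(2)·x^2/2 + √(2)·x - 6 - √(2)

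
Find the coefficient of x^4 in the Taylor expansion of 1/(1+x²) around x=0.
Expand to order 4: 1/(1+x²) = x^4 - x^2 + 1 + O(x^5).
The coefficient of x^4 is 1.

Final answer: 1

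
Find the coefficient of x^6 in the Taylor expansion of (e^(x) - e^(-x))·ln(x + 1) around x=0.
Expand to order 6: (e^(x) - e^(-x))·ln(x + 1) = 19·x^6/36 - 2·x^5/3 + x^4 - x^3 + 2·x^2 + O(x^7).
The coefficient of x^6 is 19/36.

Final answer: 19/36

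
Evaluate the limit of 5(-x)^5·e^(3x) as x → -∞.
This is a 0·∞ indeterminate form at x → -∞.
Rewrite the product as 5(-x)^5 / e^(-3x) (an ∞/∞ form) and apply L'Hôpital, or use the standard hierarchy e^(3|x|) ≫ |(-x)^5| as x → -∞.
The indeterminate product → 0, so the limit = 0.

Final answer: 0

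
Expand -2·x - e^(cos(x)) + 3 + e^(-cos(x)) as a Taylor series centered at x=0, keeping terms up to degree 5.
x^4·(-e/6 + e^(-1)/12) + x^2·(e^(-1)/2 + e/2) - 2·x - e + e^(-1) + 3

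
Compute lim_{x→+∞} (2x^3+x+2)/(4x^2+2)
This is an ∞/∞ indeterminate form as x → +∞.
Divide numerator and denominator by x^3 and let the lower-order terms vanish; the numerator's degree 3 exceeds the denominator's degree 2, so the quotient diverges.
Limit = ∞.

Final answer: ∞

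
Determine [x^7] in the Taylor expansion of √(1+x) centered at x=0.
Expand to order 7: √(1+x) = 33·x^7/2048 - 21·x^6/1024 + 7·x^5/256 - 5·x^4/128 + x^3/16 - x^2/8 + x/2 + 1 + O(x^8).
The coefficient of x^7 is 33/2048.

Final answer: 33/2048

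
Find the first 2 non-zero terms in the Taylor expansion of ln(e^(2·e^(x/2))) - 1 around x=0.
x + 1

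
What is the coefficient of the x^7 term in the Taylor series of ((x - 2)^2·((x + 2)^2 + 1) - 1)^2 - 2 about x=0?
Expand to order 7: ((x - 2)^2·((x + 2)^2 + 1) - 1)^2 - 2 = -14·x^6 - 8·x^5 + 87·x^4 + 56·x^3 - 250·x^2 - 152·x + 359 + O(x^8).
The coefficient of x^7 is 0.

Final answer: 0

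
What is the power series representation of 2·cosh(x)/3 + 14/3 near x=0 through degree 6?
x^6/1080 + x^4/36 + x^2/3 + 16/3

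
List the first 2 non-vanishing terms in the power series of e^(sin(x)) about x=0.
x + 1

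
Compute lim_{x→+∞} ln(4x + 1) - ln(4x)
This is an ∞ − ∞ indeterminate form.
Combine the logarithms: ln(4x+1) − ln(4x) = ln((4x+1)/(4x)) = ln(1 + 1/(4x)) → ln(1) = 0.
Limit = 0.

Final answer: 0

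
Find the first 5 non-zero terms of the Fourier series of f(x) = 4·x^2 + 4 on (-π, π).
-16·cos(x) + 4·cos(2·x) - 16·cos(3·x)/9 + cos(4·x) + 4 + 4·π^2/3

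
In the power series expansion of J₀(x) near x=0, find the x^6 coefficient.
Expand to order 6: J₀(x) = -x^6/2304 + x^4/64 - x^2/4 + 1 + O(x^7).
The coefficient of x^6 is -1/2304.

Final answer: -1/2304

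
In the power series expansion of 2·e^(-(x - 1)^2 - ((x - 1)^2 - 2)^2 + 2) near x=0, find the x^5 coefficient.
Expand to order 5: 2·e^(-(x - 1)^2 - ((x - 1)^2 - 2)^2 + 2) = -218·x^5/15 - 59·x^4/3 + 52·x^3/3 - 2·x^2 - 4·x + 2 + O(x^6).
The coefficient of x^5 is -218/15.

Final answer: -218/15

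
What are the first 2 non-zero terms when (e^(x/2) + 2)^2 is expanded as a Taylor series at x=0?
3·x + 9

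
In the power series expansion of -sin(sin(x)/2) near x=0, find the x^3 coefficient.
Expand to order 3: -sin(sin(x)/2) = 5·x^3/48 - x/2 + O(x^4).
The coefficient of x^3 is 5/48.

Final answer: 5/48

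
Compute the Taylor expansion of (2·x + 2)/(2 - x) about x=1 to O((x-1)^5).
4 + 6·(x - 1) + 6·(x - 1)^2 + 6·(x - 1)^3 + 6·(x - 1)^4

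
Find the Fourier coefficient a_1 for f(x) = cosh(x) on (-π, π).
a_1 = (1/π) ∫_{-π}^{π} f(x)·cos(1x) dx.
Evaluate the integral (use parity and integration by parts as needed): a_1 = -sinh(π)/π.

Final answer: -sinh(π)/π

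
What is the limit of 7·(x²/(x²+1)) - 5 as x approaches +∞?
Evaluate the dominant behaviour as x → +∞; each term tends to a finite value or vanishes.
Limit = 2.

Final answer: 2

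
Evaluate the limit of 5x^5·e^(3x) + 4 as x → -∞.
The product is a 0·∞ indeterminate form at x → -∞.
Rewrite the product as 5x^5 / e^(-3x) (an ∞/∞ form) and apply L'Hôpital, or use the standard hierarchy e^(3|x|) ≫ |x^5| as x → -∞.
The indeterminate product → 0, so the limit = 4.

Final answer: 4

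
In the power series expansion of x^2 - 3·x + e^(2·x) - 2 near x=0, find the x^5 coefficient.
Expand to order 5: x^2 - 3·x + e^(2·x) - 2 = 4·x^5/15 + 2·x^4/3 + 4·x^3/3 + 3·x^2 - x - 1 + O(x^6).
The coefficient of x^5 is 4/15.

Final answer: 4/15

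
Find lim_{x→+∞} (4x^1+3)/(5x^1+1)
This is an ∞/∞ indeterminate form as x → +∞.
Divide numerator and denominator by x and let the lower-order terms vanish; the leading terms give 4/5.
Limit = 4/5.

Final answer: 4/5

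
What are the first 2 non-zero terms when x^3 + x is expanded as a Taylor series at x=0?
x^3 + x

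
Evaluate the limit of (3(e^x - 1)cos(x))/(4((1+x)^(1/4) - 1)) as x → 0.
Both numerator and denominator → 0 as x → 0; this is a 0/0 indeterminate form.
Expand each to leading order near x = 0: numerator ~ 3·x, denominator ~ x.
The limit of the ratio is 3.

Final answer: 3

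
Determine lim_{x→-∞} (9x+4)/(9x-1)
Evaluate the dominant behaviour as x → -∞; each term tends to a finite value or vanishes.
Limit = 1.

Final answer: 1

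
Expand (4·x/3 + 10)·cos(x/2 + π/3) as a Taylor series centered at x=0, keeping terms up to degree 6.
x^6·(-√(3)/5760 - 1/9216) + x^5·(1/576 - √(3)/768) + x^4·(5/384 + √(3)/72) + x^3·(-1/12 + 5·√(3)/48) + x^2·(-5/8 - √(3)/3) + x·(2/3 - 5·√(3)/2) + 5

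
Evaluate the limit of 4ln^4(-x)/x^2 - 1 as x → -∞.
The quotient is an ∞/∞ indeterminate form as x → -∞.
Compare growth rates of the dominant terms (exponentials ≫ polynomials ≫ logarithms), or apply L'Hôpital's rule; the quotient → 0.
Adding the constant: 0 - 1 = -1. Limit = -1.

Final answer: -1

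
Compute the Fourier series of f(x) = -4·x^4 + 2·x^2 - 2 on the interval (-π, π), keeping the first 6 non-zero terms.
(-200 + 32·π^2)·cos(x) + (14 - 8·π^2)·cos(2·x) + (-88/27 + 32·π^2/9)·cos(3·x) + (5/4 - 2·π^2)·cos(4·x) + (-392/625 + 32·π^2/25)·cos(5·x) - 4·π^4/5 - 2 + 2·π^2/3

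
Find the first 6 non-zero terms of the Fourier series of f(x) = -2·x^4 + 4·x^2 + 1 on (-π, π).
(-112 + 16·π^2)·cos(x) + (10 - 4·π^2)·cos(2·x) + (-80/27 + 16·π^2/9)·cos(3·x) + (11/8 - π^2)·cos(4·x) + (-496/625 + 16·π^2/25)·cos(5·x) - 2·π^4/5 + 1 + 4·π^2/3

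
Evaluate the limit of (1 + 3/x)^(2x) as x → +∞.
As x → +∞: write (1 + 3/x)^(2x) = ((1 + 3/x)^x)^2 → (e^3)^2 = e^6.
Limit = e^(6).

Final answer: e^(6)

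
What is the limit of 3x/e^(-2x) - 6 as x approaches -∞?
The quotient is an ∞/∞ indeterminate form as x → -∞.
Compare growth rates of the dominant terms (exponentials ≫ polynomials ≫ logarithms), or apply L'Hôpital's rule; the quotient → 0.
Adding the constant: 0 - 6 = -6. Limit = -6.

Final answer: -6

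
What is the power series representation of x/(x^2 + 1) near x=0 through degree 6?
x^5 - x^3 + x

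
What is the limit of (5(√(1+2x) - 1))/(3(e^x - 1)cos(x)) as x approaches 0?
Both numerator and denominator → 0 as x → 0; this is a 0/0 indeterminate form.
Expand each to leading order near x = 0: numerator ~ 5·x, denominator ~ 3·x.
The limit of the ratio is 5/3.

Final answer: 5/3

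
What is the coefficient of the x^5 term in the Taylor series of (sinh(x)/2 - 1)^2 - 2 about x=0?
Expand to order 5: (sinh(x)/2 - 1)^2 - 2 = -x^5/120 + x^4/12 - x^3/6 + x^2/4 - x - 1 + O(x^6).
The coefficient of x^5 is -1/120.

Final answer: -1/120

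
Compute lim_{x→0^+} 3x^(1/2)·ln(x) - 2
The product is a 0·∞ indeterminate form at x → 0⁺.
Rewrite the product as 3·ln(x) / x^(-1/2) and apply L'Hôpital, or use the standard hierarchy x^(-1/2) ≫ |ln x| as x → 0⁺.
The indeterminate product → 0, so the limit = -2.

Final answer: -2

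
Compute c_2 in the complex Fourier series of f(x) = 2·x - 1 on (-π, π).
Compute the real Fourier coefficients first: a_2 = 0, b_2 = -2.
Then c_2 = (a_2 − i·b_2)/2 = i.

Final answer: i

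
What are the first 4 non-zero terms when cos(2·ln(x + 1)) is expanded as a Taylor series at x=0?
-7·x^4/6 + 2·x^3 - 2·x^2 + 1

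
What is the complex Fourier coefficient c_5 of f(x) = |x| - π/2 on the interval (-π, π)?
Compute the real Fourier coefficients first: a_5 = -4/(25·π), b_5 = 0.
Then c_5 = (a_5 − i·b_5)/2 = -2/(25·π).

Final answer: -2/(25·π)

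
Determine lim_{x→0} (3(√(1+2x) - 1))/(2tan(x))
Both numerator and denominator → 0 as x → 0; this is a 0/0 indeterminate form.
Expand each to leading order near x = 0: numerator ~ 3·x, denominator ~ 2·x.
The limit of the ratio is 3/2.

Final answer: 3/2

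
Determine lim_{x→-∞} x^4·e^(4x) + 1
The product is a 0·∞ indeterminate form at x → -∞.
Rewrite the product as x^4 / e^(-4x) (an ∞/∞ form) and apply L'Hôpital, or use the standard hierarchy e^(4|x|) ≫ |x^4| as x → -∞.
The indeterminate product → 0, so the limit = 1.

Final answer: 1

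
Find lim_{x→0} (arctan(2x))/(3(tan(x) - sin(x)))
Both numerator and denominator → 0 as x → 0; this is a 0/0 indeterminate form.
Expand each to leading order near x = 0: numerator ~ 2·x, denominator ~ 3·x^3/2.
The limit of the ratio is ∞.

Final answer: ∞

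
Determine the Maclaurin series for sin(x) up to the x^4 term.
-x^3/6 + x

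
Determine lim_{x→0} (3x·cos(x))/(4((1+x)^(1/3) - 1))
Both numerator and denominator → 0 as x → 0; this is a 0/0 indeterminate form.
Expand each to leading order near x = 0: numerator ~ 3·x, denominator ~ 4·x/3.
The limit of the ratio is 9/4.

Final answer: 9/4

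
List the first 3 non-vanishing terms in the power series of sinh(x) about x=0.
x^5/120 + x^3/6 + x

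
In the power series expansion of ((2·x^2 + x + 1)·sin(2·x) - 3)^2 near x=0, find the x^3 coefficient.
Expand to order 3: ((2·x^2 + x + 1)·sin(2·x) - 3)^2 = -8·x^3 - 8·x^2 - 12·x + 9 + O(x^4).
The coefficient of x^3 is -8.

Final answer: -8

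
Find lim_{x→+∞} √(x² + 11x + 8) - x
This is an ∞ − ∞ indeterminate form.
Multiply and divide by the conjugate √(x²+11x + 8) + x; the x² terms cancel, leaving (11x + 8)/(√(x²+11x + 8)+x) → 11/2.
Limit = 11/2.

Final answer: 11/2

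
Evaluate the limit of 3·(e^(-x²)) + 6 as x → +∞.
Evaluate the dominant behaviour as x → +∞; each term tends to a finite value or vanishes.
Limit = 6.

Final answer: 6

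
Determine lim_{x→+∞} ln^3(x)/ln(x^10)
This is an ∞/∞ indeterminate form as x → +∞.
Write ln(x^10) = 10·ln(x), reducing the quotient to ln^2(x)/10 → ∞.
Limit = ∞.

Final answer: ∞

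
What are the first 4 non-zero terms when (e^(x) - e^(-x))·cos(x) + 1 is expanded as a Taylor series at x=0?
-x^5/15 - 2·x^3/3 + 2·x + 1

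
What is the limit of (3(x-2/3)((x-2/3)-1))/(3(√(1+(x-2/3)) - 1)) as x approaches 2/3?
Both numerator and denominator → 0 as x → 2/3; this is a 0/0 indeterminate form.
Expand each to leading order near x = 2/3: numerator ~ -3·(x - 2/3), denominator ~ 3·(x - 2/3)/2.
The limit of the ratio is -2.

Final answer: -2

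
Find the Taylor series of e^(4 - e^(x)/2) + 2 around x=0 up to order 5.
23·x^5·e^(7/2)/3840 + 3·x^4·e^(7/2)/128 + x^3·e^(7/2)/48 - x^2·e^(7/2)/8 - x·e^(7/2)/2 + 2 + e^(7/2)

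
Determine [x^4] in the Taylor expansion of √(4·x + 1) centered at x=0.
Expand to order 4: √(4·x + 1) = -10·x^4 + 4·x^3 - 2·x^2 + 2·x + 1 + O(x^5).
The coefficient of x^4 is -10.

Final answer: -10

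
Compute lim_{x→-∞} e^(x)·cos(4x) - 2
Evaluate the dominant behaviour as x → -∞; each term tends to a finite value or vanishes.
Limit = -2.

Final answer: -2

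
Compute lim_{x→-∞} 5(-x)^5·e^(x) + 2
The product is a 0·∞ indeterminate form at x → -∞.
Rewrite the product as 5(-x)^5 / e^(-x) (an ∞/∞ form) and apply L'Hôpital, or use the standard hierarchy e^(|x|) ≫ |(-x)^5| as x → -∞.
The indeterminate product → 0, so the limit = 2.

Final answer: 2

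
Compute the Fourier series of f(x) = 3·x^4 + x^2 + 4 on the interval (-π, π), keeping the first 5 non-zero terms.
(140 - 24·π^2)·cos(x) + (-8 + 6·π^2)·cos(2·x) + (4/3 - 8·π^2/3)·cos(3·x) + (-5/16 + 3·π^2/2)·cos(4·x) + π^2/3 + 4 + 3·π^4/5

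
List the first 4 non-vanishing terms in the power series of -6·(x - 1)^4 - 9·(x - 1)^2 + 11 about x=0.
24·x^3 - 45·x^2 + 42·x - 4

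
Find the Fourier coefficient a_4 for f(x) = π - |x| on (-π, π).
a_4 = (1/π) ∫_{-π}^{π} f(x)·cos(4x) dx.
Evaluate the integral (use parity and integration by parts as needed): a_4 = 0.

Final answer: 0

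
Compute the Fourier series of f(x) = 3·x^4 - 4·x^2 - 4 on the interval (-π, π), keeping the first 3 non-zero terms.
(160 - 24·π^2)·cos(x) + (-13 + 6·π^2)·cos(2·x) - 4·π^2/3 - 4 + 3·π^4/5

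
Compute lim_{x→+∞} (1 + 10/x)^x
As x → +∞: this is the defining limit (1 + 10/x)^x → e^10.
Limit = e^(10).

Final answer: e^(10)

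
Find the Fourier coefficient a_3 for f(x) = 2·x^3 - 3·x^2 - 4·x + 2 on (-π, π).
a_3 = (1/π) ∫_{-π}^{π} f(x)·cos(3x) dx.
Evaluate the integral (use parity and integration by parts as needed): a_3 = 4/3.

Final answer: 4/3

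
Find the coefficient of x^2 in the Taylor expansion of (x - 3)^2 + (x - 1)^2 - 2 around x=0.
Expand to order 2: (x - 3)^2 + (x - 1)^2 - 2 = 2·x^2 - 8·x + 8 + O(x^3).
The coefficient of x^2 is 2.

Final answer: 2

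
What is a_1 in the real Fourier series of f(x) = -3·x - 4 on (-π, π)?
a_1 = (1/π) ∫_{-π}^{π} f(x)·cos(1x) dx.
Evaluate the integral (use parity and integration by parts as needed): a_1 = 0.

Final answer: 0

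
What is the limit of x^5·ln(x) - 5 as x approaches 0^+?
The product is a 0·∞ indeterminate form at x → 0⁺.
Rewrite the product as ln(x) / x^(-5) and apply L'Hôpital, or use the standard hierarchy x^(-5) ≫ |ln x| as x → 0⁺.
The indeterminate product → 0, so the limit = -5.

Final answer: -5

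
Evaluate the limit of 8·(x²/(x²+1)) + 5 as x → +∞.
Evaluate the dominant behaviour as x → +∞; each term tends to a finite value or vanishes.
Limit = 13.

Final answer: 13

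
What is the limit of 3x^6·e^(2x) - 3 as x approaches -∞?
The product is a 0·∞ indeterminate form at x → -∞.
Rewrite the product as 3x^6 / e^(-2x) (an ∞/∞ form) and apply L'Hôpital, or use the standard hierarchy e^(2|x|) ≫ |x^6| as x → -∞.
The indeterminate product → 0, so the limit = -3.

Final answer: -3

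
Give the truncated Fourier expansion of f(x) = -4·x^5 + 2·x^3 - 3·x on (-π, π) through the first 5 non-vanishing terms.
(-990 - 8·π^4 + 164·π^2)·sin(x) + (-22·π^2 + 36 + 4·π^4)·sin(2·x) + (-8·π^4/3 - 554/81 + 196·π^2/27)·sin(3·x) + (-7·π^2/2 + 45/16 + 2·π^4)·sin(4·x) + (-8·π^4/5 - 1062/625 + 52·π^2/25)·sin(5·x)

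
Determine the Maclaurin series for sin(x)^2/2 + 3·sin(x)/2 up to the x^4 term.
-x^4/6 - x^3/4 + x^2/2 + 3·x/2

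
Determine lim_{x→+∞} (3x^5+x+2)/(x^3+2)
This is an ∞/∞ indeterminate form as x → +∞.
Divide numerator and denominator by x^5 and let the lower-order terms vanish; the numerator's degree 5 exceeds the denominator's degree 3, so the quotient diverges.
Limit = ∞.

Final answer: ∞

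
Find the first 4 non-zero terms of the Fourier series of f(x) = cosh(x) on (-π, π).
-cos(x)·sinh(π)/π + 2·cos(2·x)·sinh(π)/(5·π) - cos(3·x)·sinh(π)/(5·π) + sinh(π)/π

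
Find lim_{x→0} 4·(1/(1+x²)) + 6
Direct substitution at x = 0 gives 10.

Final answer: 10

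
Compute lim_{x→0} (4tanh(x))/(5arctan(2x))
Both numerator and denominator → 0 as x → 0; this is a 0/0 indeterminate form.
Expand each to leading order near x = 0: numerator ~ 4·x, denominator ~ 10·x.
The limit of the ratio is 2/5.

Final answer: 2/5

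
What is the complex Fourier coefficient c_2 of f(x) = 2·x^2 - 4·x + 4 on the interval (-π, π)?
Compute the real Fourier coefficients first: a_2 = 2, b_2 = 4.
Then c_2 = (a_2 − i·b_2)/2 = 1 - 2·i.

Final answer: 1 - 2·i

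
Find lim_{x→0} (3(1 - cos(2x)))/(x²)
Both numerator and denominator → 0 as x → 0; this is a 0/0 indeterminate form.
Expand each to leading order near x = 0: numerator ~ 6·x^2, denominator ~ x^2.
The limit of the ratio is 6.

Final answer: 6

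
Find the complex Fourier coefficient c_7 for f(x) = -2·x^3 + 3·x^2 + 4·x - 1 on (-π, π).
Compute the real Fourier coefficients first: a_7 = -12/49, b_7 = 416/343 - 4·π^2/7.
Then c_7 = (a_7 − i·b_7)/2 = -6/49 - 208·i/343 + 2·i·π^2/7.

Final answer: -6/49 - 208·i/343 + 2·i·π^2/7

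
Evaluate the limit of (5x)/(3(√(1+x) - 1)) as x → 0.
Both numerator and denominator → 0 as x → 0; this is a 0/0 indeterminate form.
Expand each to leading order near x = 0: numerator ~ 5·x, denominator ~ 3·x/2.
The limit of the ratio is 10/3.

Final answer: 10/3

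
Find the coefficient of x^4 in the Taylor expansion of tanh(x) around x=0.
Expand to order 4: tanh(x) = -x^3/3 + x + O(x^5).
The coefficient of x^4 is 0.

Final answer: 0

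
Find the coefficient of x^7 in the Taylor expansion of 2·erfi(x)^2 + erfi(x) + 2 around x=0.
Expand to order 7: 2·erfi(x)^2 + erfi(x) + 2 = x^7/(21·√(π)) + 112·x^6/(45·π) + x^5/(5·√(π)) + 16·x^4/(3·π) + 2·x^3/(3·√(π)) + 8·x^2/π + 2·x/√(π) + 2 + O(x^8).
The coefficient of x^7 is 1/(21·√(π)).

Final answer: 1/(21·√(π))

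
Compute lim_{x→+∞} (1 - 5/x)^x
As x → +∞: this is the defining limit (1 - 5/x)^x → e^(-5).
Limit = e^(-5).

Final answer: e^(-5)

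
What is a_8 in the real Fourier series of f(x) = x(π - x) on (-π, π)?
a_8 = (1/π) ∫_{-π}^{π} f(x)·cos(8x) dx.
Evaluate the integral (use parity and integration by parts as needed): a_8 = -1/16.

Final answer: -1/16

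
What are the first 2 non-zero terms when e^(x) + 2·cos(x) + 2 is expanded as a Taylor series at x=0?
x + 5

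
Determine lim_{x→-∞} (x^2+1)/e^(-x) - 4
The quotient is an ∞/∞ indeterminate form as x → -∞.
Compare growth rates of the dominant terms (exponentials ≫ polynomials ≫ logarithms), or apply L'Hôpital's rule; the quotient → 0.
Adding the constant: 0 - 4 = -4. Limit = -4.

Final answer: -4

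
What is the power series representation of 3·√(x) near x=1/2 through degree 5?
3·√(2)/2 + 3·√(2)·(x - 1/2)/2 - 3·√(2)·(x - 1/2)^2/4 + 3·√(2)·(x - 1/2)^3/4 - 15·√(2)·(x - 1/2)^4/16 + 21·√(2)·(x - 1/2)^5/16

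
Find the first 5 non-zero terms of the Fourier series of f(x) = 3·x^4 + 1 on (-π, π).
(144 - 24·π^2)·cos(x) + (-9 + 6·π^2)·cos(2·x) + (16/9 - 8·π^2/3)·cos(3·x) + (-9/16 + 3·π^2/2)·cos(4·x) + 1 + 3·π^4/5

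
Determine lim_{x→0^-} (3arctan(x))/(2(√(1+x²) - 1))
Both numerator and denominator → 0 as x → 0^-; this is a 0/0 indeterminate form.
Expand each to leading order near x = 0: numerator ~ 3·x, denominator ~ x^2.
The limit of the ratio is -∞.

Final answer: -∞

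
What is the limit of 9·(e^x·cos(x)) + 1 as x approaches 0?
Direct substitution at x = 0 gives 10.

Final answer: 10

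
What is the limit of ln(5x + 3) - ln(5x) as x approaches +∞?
This is an ∞ − ∞ indeterminate form.
Combine the logarithms: ln(5x+3) − ln(5x) = ln((5x+3)/(5x)) = ln(1 + 3/(5x)) → ln(1) = 0.
Limit = 0.

Final answer: 0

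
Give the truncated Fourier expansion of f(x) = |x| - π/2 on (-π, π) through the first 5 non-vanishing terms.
-4·cos(x)/π - 4·cos(3·x)/(9·π) - 4·cos(5·x)/(25·π) - 4·cos(7·x)/(49·π) - 4·cos(9·x)/(81·π)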